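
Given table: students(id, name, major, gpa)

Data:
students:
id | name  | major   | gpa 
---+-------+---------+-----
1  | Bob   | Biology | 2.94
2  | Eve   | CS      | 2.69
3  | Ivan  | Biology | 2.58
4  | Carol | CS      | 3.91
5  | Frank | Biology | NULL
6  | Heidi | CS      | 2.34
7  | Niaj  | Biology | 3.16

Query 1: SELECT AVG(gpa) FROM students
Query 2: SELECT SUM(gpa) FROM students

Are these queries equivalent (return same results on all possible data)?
No, not equivalent

Query 1 returns: [(2.936666666666667,)]
Query 2 returns: [(17.62,)]

Reason: AVG vs SUM give different aggregate values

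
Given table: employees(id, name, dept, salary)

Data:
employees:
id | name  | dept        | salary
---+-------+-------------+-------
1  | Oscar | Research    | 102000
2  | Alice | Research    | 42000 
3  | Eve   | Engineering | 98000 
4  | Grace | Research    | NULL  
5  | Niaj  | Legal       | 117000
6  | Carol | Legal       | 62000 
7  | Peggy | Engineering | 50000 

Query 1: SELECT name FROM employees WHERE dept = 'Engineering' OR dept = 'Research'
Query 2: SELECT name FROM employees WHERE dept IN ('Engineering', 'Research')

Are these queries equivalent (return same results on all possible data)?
Yes, equivalent

Both queries return: [('Alice',), ('Eve',), ('Grace',), ('Oscar',), ('Peggy',)]

Reason: OR vs IN are equivalent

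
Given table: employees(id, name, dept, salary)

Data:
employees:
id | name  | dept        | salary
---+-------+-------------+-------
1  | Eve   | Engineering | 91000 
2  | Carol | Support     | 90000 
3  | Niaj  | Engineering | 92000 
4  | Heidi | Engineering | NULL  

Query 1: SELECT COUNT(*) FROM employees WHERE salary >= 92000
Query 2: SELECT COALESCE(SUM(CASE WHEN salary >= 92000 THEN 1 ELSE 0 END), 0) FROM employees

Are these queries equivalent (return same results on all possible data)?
Yes, equivalent

Both queries return: [(1,)]

Reason: COUNT with WHERE vs conditional SUM (COALESCE handles empty-table NULL)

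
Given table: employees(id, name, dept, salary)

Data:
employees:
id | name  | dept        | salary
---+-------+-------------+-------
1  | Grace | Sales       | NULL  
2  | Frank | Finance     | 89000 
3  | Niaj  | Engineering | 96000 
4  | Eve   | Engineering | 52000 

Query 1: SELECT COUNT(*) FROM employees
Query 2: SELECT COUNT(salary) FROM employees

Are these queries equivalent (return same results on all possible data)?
No, not equivalent

Query 1 returns: [(4,)]
Query 2 returns: [(3,)]

Reason: COUNT(*) includes NULLs, COUNT(column) excludes them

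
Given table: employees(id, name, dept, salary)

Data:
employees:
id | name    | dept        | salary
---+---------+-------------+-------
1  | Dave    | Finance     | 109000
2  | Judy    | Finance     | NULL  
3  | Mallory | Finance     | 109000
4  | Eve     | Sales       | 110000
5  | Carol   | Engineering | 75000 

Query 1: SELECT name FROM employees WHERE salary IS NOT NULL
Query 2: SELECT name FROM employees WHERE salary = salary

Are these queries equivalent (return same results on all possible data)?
Yes, equivalent

Both queries return: [('Carol',), ('Dave',), ('Eve',), ('Mallory',)]

Reason: IS NOT NULL vs self-equality (both exclude NULLs)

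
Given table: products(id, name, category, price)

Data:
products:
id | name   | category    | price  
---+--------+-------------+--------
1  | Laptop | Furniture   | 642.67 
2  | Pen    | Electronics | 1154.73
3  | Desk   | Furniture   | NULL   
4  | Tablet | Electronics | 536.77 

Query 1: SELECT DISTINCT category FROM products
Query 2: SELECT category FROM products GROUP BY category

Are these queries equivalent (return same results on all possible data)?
Yes, equivalent

Both queries return: [('Electronics',), ('Furniture',)]

Reason: Both get unique categorys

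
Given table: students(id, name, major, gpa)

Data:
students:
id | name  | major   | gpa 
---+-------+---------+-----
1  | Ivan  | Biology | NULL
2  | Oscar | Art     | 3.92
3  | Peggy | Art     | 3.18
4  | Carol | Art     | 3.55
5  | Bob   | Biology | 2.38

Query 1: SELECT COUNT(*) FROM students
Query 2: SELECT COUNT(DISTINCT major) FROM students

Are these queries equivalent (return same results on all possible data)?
No, not equivalent

Query 1 returns: [(5,)]
Query 2 returns: [(2,)]

Reason: COUNT(*) counts rows, COUNT(DISTINCT major) counts unique majors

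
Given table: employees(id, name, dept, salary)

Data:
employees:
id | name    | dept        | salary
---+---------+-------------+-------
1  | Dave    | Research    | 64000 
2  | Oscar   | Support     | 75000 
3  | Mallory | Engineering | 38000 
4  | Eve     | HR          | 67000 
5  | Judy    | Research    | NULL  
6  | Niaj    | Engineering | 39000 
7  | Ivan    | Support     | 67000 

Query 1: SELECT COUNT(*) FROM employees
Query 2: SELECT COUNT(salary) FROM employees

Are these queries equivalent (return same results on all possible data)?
No, not equivalent

Query 1 returns: [(7,)]
Query 2 returns: [(6,)]

Reason: COUNT(*) includes NULLs, COUNT(column) excludes them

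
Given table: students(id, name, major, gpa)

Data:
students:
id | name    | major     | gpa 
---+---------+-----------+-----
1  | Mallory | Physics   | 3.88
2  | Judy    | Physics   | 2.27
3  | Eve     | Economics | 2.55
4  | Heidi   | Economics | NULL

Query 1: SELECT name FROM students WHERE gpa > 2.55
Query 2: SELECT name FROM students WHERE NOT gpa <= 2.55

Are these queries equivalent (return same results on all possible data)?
Yes, equivalent

Both queries return: [('Mallory',)]

Reason: Both filter gpa > 2.55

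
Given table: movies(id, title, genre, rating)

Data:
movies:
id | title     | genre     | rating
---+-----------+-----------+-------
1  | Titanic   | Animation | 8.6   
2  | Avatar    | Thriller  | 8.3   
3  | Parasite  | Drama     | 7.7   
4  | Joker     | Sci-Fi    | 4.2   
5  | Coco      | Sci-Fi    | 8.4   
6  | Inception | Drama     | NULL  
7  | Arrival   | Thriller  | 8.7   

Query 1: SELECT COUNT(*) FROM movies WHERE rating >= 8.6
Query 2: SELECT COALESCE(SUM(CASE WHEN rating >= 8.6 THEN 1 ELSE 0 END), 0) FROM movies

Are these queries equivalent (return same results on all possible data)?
Yes, equivalent

Both queries return: [(2,)]

Reason: COUNT with WHERE vs conditional SUM (COALESCE handles empty-table NULL)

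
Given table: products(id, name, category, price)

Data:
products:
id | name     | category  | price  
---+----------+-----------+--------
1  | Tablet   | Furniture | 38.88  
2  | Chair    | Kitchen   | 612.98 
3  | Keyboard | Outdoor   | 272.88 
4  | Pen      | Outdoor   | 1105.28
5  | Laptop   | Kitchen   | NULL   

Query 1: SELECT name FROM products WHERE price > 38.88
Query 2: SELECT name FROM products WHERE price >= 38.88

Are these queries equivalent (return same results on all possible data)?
No, not equivalent

Query 1 returns: [('Chair',), ('Keyboard',), ('Pen',)]
Query 2 returns: [('Tablet',), ('Chair',), ('Keyboard',), ('Pen',)]

Reason: > vs >= gives different results when price = 38.88 exists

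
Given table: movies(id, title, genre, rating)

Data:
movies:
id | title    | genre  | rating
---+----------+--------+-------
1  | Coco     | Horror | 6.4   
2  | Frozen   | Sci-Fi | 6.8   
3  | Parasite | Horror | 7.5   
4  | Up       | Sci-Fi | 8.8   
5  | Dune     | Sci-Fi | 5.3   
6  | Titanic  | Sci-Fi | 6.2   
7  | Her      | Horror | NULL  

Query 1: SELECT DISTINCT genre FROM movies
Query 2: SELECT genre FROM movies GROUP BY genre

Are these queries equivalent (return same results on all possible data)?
Yes, equivalent

Both queries return: [('Horror',), ('Sci-Fi',)]

Reason: Both get unique genres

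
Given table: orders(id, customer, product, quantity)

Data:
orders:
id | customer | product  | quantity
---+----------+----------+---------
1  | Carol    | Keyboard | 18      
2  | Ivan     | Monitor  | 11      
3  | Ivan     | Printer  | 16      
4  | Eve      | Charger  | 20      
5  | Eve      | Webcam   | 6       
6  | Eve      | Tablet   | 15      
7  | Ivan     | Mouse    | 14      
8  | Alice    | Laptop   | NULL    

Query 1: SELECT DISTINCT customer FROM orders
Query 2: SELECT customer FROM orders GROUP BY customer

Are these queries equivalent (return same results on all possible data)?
Yes, equivalent

Both queries return: [('Alice',), ('Carol',), ('Eve',), ('Ivan',)]

Reason: Both get unique customers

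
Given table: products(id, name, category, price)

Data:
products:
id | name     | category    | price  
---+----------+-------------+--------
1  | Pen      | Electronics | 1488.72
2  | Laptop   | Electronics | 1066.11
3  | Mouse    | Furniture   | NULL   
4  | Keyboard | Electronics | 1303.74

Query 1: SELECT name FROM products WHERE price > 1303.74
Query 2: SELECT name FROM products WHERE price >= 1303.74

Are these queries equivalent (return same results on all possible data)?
No, not equivalent

Query 1 returns: [('Pen',)]
Query 2 returns: [('Pen',), ('Keyboard',)]

Reason: > vs >= gives different results when price = 1303.74 exists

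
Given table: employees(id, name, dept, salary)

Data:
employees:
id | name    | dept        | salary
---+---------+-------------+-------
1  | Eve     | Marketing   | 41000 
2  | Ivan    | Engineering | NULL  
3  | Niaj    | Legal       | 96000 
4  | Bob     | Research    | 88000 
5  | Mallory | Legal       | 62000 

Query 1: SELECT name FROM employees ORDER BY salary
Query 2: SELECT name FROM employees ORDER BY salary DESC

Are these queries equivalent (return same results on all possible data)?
No, not equivalent

Query 1 returns: [('Ivan',), ('Eve',), ('Mallory',), ('Bob',), ('Niaj',)]
Query 2 returns: [('Niaj',), ('Bob',), ('Mallory',), ('Eve',), ('Ivan',)]

Reason: ASC vs DESC gives opposite ordering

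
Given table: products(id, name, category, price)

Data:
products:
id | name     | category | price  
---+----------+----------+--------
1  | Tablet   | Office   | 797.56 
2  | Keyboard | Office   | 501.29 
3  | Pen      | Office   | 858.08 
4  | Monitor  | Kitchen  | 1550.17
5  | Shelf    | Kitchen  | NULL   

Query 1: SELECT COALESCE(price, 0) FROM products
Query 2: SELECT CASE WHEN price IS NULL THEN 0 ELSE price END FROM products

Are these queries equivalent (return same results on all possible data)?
Yes, equivalent

Both queries return: [(0,), (501.29,), (797.56,), (858.08,), (1550.17,)]

Reason: COALESCE vs CASE for NULL handling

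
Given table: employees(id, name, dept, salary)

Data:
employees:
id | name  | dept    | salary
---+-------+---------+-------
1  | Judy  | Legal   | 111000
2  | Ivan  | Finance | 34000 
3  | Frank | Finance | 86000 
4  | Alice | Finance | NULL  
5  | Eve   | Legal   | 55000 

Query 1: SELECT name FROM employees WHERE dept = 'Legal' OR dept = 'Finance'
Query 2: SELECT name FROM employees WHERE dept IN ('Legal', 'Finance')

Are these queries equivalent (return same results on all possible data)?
Yes, equivalent

Both queries return: [('Alice',), ('Eve',), ('Frank',), ('Ivan',), ('Judy',)]

Reason: OR vs IN are equivalent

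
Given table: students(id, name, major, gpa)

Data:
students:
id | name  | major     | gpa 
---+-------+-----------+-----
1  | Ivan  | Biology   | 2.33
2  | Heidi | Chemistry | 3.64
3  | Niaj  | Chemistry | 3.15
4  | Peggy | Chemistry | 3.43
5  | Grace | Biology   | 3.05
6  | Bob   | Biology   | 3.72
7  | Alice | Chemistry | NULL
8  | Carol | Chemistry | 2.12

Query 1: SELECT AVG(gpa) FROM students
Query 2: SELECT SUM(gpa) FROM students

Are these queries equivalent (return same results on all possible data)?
No, not equivalent

Query 1 returns: [(3.062857142857143,)]
Query 2 returns: [(21.44,)]

Reason: AVG vs SUM give different aggregate values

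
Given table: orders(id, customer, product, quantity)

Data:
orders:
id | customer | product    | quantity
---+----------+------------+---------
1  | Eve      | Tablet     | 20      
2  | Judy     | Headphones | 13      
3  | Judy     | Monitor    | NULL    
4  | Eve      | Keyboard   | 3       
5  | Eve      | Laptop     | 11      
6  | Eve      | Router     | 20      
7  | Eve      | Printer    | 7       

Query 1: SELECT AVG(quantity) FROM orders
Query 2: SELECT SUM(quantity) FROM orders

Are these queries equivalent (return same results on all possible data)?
No, not equivalent

Query 1 returns: [(12.333333333333334,)]
Query 2 returns: [(74,)]

Reason: AVG vs SUM give different aggregate values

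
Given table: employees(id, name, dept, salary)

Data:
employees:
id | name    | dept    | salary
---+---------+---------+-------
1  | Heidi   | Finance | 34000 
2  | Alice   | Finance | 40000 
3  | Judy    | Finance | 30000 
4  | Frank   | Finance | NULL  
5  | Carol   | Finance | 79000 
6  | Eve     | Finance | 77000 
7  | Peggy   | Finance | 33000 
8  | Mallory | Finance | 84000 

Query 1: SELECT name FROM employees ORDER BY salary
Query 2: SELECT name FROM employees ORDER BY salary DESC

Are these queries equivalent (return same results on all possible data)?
No, not equivalent

Query 1 returns: [('Frank',), ('Judy',), ('Peggy',), ('Heidi',), ('Alice',), ('Eve',), ('Carol',), ('Mallory',)]
Query 2 returns: [('Mallory',), ('Carol',), ('Eve',), ('Alice',), ('Heidi',), ('Peggy',), ('Judy',), ('Frank',)]

Reason: ASC vs DESC gives opposite ordering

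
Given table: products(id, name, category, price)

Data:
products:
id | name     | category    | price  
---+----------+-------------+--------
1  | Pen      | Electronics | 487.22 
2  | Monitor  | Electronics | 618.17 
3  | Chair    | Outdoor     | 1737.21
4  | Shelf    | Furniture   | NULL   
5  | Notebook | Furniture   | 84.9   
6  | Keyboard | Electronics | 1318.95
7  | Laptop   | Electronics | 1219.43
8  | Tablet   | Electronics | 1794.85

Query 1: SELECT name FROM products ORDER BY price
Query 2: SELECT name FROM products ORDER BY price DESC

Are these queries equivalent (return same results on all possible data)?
No, not equivalent

Query 1 returns: [('Shelf',), ('Notebook',), ('Pen',), ('Monitor',), ('Laptop',), ('Keyboard',), ('Chair',), ('Tablet',)]
Query 2 returns: [('Tablet',), ('Chair',), ('Keyboard',), ('Laptop',), ('Monitor',), ('Pen',), ('Notebook',), ('Shelf',)]

Reason: ASC vs DESC gives opposite ordering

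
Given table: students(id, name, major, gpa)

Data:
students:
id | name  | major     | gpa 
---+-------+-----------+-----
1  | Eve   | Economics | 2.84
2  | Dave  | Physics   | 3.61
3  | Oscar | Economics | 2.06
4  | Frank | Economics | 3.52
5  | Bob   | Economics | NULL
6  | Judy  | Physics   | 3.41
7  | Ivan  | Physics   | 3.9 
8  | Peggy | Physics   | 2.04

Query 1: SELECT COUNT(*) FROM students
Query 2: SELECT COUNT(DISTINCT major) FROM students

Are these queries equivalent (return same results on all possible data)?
No, not equivalent

Query 1 returns: [(8,)]
Query 2 returns: [(2,)]

Reason: COUNT(*) counts rows, COUNT(DISTINCT major) counts unique majors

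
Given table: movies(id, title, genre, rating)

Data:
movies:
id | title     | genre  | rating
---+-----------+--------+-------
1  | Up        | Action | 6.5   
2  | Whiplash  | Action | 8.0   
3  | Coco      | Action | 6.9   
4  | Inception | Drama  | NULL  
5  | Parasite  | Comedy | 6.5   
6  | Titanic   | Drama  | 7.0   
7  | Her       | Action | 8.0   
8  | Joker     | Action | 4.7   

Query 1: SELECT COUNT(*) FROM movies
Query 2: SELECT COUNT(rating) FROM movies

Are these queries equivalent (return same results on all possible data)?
No, not equivalent

Query 1 returns: [(8,)]
Query 2 returns: [(7,)]

Reason: COUNT(*) includes NULLs, COUNT(column) excludes them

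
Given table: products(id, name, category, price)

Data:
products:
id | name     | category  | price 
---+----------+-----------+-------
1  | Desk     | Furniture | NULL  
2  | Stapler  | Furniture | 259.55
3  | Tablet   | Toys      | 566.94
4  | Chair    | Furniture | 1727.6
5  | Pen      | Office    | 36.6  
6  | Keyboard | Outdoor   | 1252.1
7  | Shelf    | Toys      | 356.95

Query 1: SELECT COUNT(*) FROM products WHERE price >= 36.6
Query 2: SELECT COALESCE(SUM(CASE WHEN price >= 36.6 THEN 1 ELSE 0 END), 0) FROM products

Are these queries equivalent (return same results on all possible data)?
Yes, equivalent

Both queries return: [(6,)]

Reason: COUNT with WHERE vs conditional SUM (COALESCE handles empty-table NULL)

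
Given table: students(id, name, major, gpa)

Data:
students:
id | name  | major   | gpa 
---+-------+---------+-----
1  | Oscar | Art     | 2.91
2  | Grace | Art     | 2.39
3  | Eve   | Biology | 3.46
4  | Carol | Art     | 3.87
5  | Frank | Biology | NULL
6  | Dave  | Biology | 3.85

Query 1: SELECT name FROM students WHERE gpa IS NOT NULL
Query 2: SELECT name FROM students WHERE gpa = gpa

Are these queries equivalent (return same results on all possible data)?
Yes, equivalent

Both queries return: [('Carol',), ('Dave',), ('Eve',), ('Grace',), ('Oscar',)]

Reason: IS NOT NULL vs self-equality (both exclude NULLs)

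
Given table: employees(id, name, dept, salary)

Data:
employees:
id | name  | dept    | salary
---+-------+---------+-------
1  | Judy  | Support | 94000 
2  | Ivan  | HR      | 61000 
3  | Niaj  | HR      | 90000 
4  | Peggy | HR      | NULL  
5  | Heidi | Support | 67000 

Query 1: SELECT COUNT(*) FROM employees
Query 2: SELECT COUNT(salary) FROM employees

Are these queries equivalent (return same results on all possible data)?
No, not equivalent

Query 1 returns: [(5,)]
Query 2 returns: [(4,)]

Reason: COUNT(*) includes NULLs, COUNT(column) excludes them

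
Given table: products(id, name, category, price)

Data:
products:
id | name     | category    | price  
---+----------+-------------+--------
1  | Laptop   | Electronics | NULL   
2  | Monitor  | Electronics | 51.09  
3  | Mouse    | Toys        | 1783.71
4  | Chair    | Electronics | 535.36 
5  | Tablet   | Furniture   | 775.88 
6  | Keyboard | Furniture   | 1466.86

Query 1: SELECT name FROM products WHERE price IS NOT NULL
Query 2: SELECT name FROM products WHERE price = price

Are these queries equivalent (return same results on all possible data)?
Yes, equivalent

Both queries return: [('Chair',), ('Keyboard',), ('Monitor',), ('Mouse',), ('Tablet',)]

Reason: IS NOT NULL vs self-equality (both exclude NULLs)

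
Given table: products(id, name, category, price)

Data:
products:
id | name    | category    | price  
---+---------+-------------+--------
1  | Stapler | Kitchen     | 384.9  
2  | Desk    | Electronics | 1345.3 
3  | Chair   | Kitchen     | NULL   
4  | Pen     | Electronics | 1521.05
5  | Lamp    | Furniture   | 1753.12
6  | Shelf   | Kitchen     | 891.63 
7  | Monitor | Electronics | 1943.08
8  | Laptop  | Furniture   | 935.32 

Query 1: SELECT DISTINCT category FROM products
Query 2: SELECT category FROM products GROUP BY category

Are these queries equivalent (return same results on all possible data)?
Yes, equivalent

Both queries return: [('Electronics',), ('Furniture',), ('Kitchen',)]

Reason: Both get unique categorys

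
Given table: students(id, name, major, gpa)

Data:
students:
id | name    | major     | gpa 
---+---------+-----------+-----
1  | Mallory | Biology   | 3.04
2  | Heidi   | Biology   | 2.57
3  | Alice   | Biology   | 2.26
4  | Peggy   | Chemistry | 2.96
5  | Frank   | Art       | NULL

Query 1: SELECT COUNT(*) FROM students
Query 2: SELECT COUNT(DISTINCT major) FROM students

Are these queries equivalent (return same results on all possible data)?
No, not equivalent

Query 1 returns: [(5,)]
Query 2 returns: [(3,)]

Reason: COUNT(*) counts rows, COUNT(DISTINCT major) counts unique majors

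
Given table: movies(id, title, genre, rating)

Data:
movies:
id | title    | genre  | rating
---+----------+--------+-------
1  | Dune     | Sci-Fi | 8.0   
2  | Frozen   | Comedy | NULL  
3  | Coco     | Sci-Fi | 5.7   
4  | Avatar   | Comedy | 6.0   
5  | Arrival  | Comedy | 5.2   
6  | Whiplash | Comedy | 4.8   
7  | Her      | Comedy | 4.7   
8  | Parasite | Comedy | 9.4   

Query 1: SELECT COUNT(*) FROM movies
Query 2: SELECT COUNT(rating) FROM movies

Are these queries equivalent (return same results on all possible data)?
No, not equivalent

Query 1 returns: [(8,)]
Query 2 returns: [(7,)]

Reason: COUNT(*) includes NULLs, COUNT(column) excludes them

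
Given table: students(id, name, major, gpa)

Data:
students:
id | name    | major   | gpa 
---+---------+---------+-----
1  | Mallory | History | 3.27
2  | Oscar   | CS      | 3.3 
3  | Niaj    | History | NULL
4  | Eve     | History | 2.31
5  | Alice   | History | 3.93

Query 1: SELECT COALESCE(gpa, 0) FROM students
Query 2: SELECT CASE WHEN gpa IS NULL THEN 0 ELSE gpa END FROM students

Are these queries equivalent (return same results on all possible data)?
Yes, equivalent

Both queries return: [(0,), (2.31,), (3.27,), (3.3,), (3.93,)]

Reason: COALESCE vs CASE for NULL handling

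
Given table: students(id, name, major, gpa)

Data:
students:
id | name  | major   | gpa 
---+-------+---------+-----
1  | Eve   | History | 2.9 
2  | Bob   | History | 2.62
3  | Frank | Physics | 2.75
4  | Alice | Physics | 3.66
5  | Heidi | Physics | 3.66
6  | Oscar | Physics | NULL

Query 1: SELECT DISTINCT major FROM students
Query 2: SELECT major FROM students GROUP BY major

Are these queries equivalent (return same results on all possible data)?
Yes, equivalent

Both queries return: [('History',), ('Physics',)]

Reason: Both get unique majors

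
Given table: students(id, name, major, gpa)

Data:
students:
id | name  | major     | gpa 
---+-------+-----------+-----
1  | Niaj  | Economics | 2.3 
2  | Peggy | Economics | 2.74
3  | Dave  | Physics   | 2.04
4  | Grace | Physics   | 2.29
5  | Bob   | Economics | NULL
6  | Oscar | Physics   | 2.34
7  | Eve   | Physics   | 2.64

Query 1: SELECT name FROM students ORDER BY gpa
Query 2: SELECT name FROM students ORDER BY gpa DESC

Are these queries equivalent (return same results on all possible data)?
No, not equivalent

Query 1 returns: [('Bob',), ('Dave',), ('Grace',), ('Niaj',), ('Oscar',), ('Eve',), ('Peggy',)]
Query 2 returns: [('Peggy',), ('Eve',), ('Oscar',), ('Niaj',), ('Grace',), ('Dave',), ('Bob',)]

Reason: ASC vs DESC gives opposite ordering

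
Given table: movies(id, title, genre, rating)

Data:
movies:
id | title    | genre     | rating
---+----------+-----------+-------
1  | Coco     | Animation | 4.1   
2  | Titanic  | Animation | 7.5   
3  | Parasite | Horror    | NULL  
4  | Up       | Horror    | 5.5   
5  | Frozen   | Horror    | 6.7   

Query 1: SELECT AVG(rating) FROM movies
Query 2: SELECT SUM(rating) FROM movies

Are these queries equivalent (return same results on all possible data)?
No, not equivalent

Query 1 returns: [(5.95,)]
Query 2 returns: [(23.8,)]

Reason: AVG vs SUM give different aggregate values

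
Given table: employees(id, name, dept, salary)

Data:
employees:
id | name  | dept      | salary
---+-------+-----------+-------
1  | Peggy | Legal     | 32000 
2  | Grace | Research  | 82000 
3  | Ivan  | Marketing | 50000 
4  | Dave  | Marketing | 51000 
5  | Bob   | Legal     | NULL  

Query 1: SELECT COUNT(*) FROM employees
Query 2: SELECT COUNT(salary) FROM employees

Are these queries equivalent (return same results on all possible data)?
No, not equivalent

Query 1 returns: [(5,)]
Query 2 returns: [(4,)]

Reason: COUNT(*) includes NULLs, COUNT(column) excludes them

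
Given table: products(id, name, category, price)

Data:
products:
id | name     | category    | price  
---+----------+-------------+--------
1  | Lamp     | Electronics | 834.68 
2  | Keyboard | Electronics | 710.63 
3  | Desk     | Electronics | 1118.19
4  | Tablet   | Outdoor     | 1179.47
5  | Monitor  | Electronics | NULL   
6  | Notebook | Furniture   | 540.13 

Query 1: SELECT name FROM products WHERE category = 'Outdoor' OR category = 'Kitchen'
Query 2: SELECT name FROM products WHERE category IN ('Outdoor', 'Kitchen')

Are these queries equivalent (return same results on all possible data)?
Yes, equivalent

Both queries return: [('Tablet',)]

Reason: OR vs IN are equivalent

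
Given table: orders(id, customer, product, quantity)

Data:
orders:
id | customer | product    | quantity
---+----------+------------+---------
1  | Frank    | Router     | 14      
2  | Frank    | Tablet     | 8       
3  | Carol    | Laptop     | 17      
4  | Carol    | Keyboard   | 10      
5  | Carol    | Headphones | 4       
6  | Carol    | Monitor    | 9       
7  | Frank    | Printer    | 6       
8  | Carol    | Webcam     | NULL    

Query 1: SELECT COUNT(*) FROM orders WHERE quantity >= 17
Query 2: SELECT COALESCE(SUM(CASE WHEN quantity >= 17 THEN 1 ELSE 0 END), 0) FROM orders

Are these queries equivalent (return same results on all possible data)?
Yes, equivalent

Both queries return: [(1,)]

Reason: COUNT with WHERE vs conditional SUM (COALESCE handles empty-table NULL)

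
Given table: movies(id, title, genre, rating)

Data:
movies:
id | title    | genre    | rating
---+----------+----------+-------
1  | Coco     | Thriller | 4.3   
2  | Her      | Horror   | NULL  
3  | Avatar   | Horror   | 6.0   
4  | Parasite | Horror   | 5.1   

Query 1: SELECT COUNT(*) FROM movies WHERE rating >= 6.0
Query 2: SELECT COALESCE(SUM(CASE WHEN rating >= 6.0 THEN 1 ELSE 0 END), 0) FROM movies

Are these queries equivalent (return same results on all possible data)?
Yes, equivalent

Both queries return: [(1,)]

Reason: COUNT with WHERE vs conditional SUM (COALESCE handles empty-table NULL)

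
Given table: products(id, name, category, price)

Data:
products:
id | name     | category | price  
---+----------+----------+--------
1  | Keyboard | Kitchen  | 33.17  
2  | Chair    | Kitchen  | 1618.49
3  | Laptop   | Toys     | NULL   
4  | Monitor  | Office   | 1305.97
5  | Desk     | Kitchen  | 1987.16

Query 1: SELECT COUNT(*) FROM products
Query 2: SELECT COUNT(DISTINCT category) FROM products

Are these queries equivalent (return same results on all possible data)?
No, not equivalent

Query 1 returns: [(5,)]
Query 2 returns: [(3,)]

Reason: COUNT(*) counts rows, COUNT(DISTINCT category) counts unique categorys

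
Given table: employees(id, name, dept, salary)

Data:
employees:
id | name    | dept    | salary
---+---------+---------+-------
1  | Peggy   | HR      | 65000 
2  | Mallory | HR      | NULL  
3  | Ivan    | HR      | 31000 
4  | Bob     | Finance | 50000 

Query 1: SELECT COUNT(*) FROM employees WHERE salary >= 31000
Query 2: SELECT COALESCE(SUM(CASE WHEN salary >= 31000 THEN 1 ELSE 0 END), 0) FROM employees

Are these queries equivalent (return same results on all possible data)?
Yes, equivalent

Both queries return: [(3,)]

Reason: COUNT with WHERE vs conditional SUM (COALESCE handles empty-table NULL)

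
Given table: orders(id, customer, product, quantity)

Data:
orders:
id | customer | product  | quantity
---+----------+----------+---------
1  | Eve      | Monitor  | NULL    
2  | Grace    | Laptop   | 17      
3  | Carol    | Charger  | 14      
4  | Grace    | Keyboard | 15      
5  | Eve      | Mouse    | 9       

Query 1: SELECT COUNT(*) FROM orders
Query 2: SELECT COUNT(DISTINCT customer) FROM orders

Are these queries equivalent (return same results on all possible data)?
No, not equivalent

Query 1 returns: [(5,)]
Query 2 returns: [(3,)]

Reason: COUNT(*) counts rows, COUNT(DISTINCT customer) counts unique customers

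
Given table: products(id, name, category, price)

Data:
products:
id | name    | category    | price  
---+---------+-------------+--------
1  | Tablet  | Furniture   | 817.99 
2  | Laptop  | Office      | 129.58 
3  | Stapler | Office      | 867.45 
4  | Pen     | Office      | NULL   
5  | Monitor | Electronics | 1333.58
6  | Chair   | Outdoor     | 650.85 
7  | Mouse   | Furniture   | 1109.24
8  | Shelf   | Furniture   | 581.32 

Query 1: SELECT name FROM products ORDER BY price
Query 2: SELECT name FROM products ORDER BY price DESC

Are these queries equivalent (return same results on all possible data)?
No, not equivalent

Query 1 returns: [('Pen',), ('Laptop',), ('Shelf',), ('Chair',), ('Tablet',), ('Stapler',), ('Mouse',), ('Monitor',)]
Query 2 returns: [('Monitor',), ('Mouse',), ('Stapler',), ('Tablet',), ('Chair',), ('Shelf',), ('Laptop',), ('Pen',)]

Reason: ASC vs DESC gives opposite ordering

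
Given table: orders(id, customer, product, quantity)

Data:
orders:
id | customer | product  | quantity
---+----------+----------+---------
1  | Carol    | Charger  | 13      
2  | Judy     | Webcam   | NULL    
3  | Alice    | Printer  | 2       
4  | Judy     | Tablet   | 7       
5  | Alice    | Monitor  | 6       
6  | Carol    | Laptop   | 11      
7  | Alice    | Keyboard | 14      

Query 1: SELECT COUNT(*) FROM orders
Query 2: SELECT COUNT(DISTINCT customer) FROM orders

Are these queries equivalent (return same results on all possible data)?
No, not equivalent

Query 1 returns: [(7,)]
Query 2 returns: [(3,)]

Reason: COUNT(*) counts rows, COUNT(DISTINCT customer) counts unique customers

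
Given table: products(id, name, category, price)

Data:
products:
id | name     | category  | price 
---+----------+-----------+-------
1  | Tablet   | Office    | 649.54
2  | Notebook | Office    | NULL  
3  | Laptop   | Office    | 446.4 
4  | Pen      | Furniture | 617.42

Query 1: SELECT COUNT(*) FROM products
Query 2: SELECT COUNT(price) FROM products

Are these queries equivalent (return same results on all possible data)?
No, not equivalent

Query 1 returns: [(4,)]
Query 2 returns: [(3,)]

Reason: COUNT(*) includes NULLs, COUNT(column) excludes them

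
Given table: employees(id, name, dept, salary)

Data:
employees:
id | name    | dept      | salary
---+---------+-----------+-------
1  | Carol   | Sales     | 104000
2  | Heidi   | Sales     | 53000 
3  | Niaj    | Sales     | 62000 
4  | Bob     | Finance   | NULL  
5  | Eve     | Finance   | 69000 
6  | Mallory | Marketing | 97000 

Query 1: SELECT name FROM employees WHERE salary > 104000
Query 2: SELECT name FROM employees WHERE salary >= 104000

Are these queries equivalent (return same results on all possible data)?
No, not equivalent

Query 1 returns: []
Query 2 returns: [('Carol',)]

Reason: > vs >= gives different results when salary = 104000 exists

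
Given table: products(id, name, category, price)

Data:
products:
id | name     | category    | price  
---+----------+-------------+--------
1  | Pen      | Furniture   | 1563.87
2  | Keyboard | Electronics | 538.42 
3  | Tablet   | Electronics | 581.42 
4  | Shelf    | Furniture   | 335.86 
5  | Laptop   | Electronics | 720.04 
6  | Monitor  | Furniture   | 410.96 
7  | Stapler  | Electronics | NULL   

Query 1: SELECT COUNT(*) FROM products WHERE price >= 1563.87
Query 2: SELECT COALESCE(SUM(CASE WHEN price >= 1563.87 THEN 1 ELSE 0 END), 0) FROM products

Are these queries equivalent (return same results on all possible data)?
Yes, equivalent

Both queries return: [(1,)]

Reason: COUNT with WHERE vs conditional SUM (COALESCE handles empty-table NULL)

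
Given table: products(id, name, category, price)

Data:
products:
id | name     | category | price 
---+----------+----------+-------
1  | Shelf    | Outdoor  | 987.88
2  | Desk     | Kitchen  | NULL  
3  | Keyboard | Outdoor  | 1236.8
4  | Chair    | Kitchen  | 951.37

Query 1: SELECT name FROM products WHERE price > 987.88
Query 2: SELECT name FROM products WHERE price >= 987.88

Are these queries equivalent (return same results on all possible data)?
No, not equivalent

Query 1 returns: [('Keyboard',)]
Query 2 returns: [('Shelf',), ('Keyboard',)]

Reason: > vs >= gives different results when price = 987.88 exists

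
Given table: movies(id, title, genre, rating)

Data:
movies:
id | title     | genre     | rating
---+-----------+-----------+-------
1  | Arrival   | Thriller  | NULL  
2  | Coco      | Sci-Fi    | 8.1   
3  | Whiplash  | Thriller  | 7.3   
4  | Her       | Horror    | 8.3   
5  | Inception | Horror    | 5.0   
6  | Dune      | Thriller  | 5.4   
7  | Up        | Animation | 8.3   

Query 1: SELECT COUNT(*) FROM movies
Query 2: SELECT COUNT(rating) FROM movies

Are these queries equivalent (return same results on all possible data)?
No, not equivalent

Query 1 returns: [(7,)]
Query 2 returns: [(6,)]

Reason: COUNT(*) includes NULLs, COUNT(column) excludes them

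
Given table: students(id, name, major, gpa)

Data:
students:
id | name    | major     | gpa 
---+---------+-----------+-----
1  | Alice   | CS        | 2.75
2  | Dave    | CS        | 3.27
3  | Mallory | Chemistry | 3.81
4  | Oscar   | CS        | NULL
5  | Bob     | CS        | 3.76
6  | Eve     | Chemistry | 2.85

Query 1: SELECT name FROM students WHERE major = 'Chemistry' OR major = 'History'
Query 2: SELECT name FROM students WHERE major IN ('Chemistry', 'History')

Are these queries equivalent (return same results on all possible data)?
Yes, equivalent

Both queries return: [('Eve',), ('Mallory',)]

Reason: OR vs IN are equivalent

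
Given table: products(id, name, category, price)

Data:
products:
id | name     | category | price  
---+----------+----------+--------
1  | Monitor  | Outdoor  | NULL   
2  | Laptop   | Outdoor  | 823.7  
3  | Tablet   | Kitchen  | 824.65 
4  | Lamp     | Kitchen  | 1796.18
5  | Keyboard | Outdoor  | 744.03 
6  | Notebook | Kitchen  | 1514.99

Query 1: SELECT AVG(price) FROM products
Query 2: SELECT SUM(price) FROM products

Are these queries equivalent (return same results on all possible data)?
No, not equivalent

Query 1 returns: [(1140.71,)]
Query 2 returns: [(5703.55,)]

Reason: AVG vs SUM give different aggregate values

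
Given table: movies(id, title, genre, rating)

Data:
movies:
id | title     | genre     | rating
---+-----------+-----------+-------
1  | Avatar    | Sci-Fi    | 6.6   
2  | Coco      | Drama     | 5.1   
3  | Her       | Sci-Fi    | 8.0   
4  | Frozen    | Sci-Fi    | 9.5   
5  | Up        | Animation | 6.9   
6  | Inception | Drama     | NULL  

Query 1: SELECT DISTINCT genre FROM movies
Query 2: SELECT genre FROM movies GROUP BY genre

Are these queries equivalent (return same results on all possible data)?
Yes, equivalent

Both queries return: [('Animation',), ('Drama',), ('Sci-Fi',)]

Reason: Both get unique genres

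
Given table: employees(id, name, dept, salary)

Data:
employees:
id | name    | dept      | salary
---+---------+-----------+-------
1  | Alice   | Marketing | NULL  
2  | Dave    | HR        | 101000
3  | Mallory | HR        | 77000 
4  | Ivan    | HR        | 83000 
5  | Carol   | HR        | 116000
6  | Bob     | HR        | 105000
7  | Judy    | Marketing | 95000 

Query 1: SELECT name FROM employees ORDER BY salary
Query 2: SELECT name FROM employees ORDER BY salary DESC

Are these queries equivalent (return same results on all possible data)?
No, not equivalent

Query 1 returns: [('Alice',), ('Mallory',), ('Ivan',), ('Judy',), ('Dave',), ('Bob',), ('Carol',)]
Query 2 returns: [('Carol',), ('Bob',), ('Dave',), ('Judy',), ('Ivan',), ('Mallory',), ('Alice',)]

Reason: ASC vs DESC gives opposite ordering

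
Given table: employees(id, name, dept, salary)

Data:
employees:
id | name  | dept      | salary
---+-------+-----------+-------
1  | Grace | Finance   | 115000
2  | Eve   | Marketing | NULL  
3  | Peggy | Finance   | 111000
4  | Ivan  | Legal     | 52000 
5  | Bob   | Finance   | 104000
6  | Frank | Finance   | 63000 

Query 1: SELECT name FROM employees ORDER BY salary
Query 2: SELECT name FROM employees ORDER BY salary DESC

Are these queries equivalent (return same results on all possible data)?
No, not equivalent

Query 1 returns: [('Eve',), ('Ivan',), ('Frank',), ('Bob',), ('Peggy',), ('Grace',)]
Query 2 returns: [('Grace',), ('Peggy',), ('Bob',), ('Frank',), ('Ivan',), ('Eve',)]

Reason: ASC vs DESC gives opposite ordering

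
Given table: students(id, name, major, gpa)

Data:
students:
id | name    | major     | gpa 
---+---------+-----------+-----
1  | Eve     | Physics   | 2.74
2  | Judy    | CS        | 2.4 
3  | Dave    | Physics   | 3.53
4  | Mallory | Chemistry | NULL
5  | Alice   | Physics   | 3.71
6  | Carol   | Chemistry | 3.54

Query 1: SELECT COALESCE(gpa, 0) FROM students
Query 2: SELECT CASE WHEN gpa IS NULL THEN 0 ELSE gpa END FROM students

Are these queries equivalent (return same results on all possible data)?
Yes, equivalent

Both queries return: [(0,), (2.4,), (2.74,), (3.53,), (3.54,), (3.71,)]

Reason: COALESCE vs CASE for NULL handling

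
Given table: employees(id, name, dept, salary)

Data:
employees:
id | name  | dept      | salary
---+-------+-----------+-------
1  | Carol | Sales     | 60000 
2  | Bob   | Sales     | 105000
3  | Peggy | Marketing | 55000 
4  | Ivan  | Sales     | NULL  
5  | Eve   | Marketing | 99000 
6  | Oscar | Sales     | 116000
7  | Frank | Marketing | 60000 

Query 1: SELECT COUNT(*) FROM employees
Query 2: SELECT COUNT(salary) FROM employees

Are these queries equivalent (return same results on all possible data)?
No, not equivalent

Query 1 returns: [(7,)]
Query 2 returns: [(6,)]

Reason: COUNT(*) includes NULLs, COUNT(column) excludes them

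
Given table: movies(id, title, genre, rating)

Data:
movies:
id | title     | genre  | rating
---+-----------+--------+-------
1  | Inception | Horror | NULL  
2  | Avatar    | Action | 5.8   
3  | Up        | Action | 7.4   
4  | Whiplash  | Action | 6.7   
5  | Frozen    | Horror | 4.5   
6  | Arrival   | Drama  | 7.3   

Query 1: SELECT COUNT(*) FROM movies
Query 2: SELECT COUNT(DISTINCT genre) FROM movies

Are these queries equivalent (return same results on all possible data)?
No, not equivalent

Query 1 returns: [(6,)]
Query 2 returns: [(3,)]

Reason: COUNT(*) counts rows, COUNT(DISTINCT genre) counts unique genres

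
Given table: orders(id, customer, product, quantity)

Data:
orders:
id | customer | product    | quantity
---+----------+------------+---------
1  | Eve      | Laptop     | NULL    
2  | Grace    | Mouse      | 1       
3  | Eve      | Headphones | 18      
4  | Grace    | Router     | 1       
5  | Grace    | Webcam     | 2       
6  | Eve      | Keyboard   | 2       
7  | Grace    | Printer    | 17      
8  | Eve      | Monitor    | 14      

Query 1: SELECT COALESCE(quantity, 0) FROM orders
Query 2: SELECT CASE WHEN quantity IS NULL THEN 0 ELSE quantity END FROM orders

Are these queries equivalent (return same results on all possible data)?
Yes, equivalent

Both queries return: [(0,), (1,), (1,), (2,), (2,), (14,), (17,), (18,)]

Reason: COALESCE vs CASE for NULL handling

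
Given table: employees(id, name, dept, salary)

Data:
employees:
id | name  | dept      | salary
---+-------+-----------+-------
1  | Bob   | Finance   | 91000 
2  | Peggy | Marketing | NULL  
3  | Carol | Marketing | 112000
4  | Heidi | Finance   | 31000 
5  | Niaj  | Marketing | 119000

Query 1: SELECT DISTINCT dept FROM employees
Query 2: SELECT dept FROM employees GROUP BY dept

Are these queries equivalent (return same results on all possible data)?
Yes, equivalent

Both queries return: [('Finance',), ('Marketing',)]

Reason: Both get unique depts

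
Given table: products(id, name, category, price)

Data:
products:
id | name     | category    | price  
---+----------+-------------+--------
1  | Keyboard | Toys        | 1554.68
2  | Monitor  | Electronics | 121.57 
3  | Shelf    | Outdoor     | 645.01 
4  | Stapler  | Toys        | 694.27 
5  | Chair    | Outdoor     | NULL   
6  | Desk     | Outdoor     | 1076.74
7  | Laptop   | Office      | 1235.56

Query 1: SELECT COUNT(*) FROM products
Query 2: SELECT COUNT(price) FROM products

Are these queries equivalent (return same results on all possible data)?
No, not equivalent

Query 1 returns: [(7,)]
Query 2 returns: [(6,)]

Reason: COUNT(*) includes NULLs, COUNT(column) excludes them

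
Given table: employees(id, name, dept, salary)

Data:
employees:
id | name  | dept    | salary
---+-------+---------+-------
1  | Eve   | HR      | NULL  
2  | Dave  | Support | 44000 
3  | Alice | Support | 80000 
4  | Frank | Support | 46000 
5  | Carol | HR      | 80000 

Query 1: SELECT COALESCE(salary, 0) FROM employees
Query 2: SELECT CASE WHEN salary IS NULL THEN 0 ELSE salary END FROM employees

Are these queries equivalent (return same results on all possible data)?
Yes, equivalent

Both queries return: [(0,), (44000,), (46000,), (80000,), (80000,)]

Reason: COALESCE vs CASE for NULL handling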